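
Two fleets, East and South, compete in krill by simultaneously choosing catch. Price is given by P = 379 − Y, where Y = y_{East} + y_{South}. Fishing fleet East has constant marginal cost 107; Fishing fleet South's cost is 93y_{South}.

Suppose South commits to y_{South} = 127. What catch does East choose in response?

72.5

Fishing fleet East's profit: π = y_{East}(379 − (y_{East} + y_{South})) − 107y_{East}.
∂π/∂y_{East} = 272 − 2y_{East} − y_{South} = 0, so y_{East} = 136 − 0.5y_{South}.
At y_{South} = 127: y_{East} = 136 − 0.5·127 = 72.5.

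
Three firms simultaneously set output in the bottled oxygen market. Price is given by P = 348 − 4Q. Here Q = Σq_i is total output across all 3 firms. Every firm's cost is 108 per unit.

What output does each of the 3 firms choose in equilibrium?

A representative firm's profit is π_i = q_i(348 − 4Q) − 108q_i, with Q = q_i + Σ_{j≠i} q_j.
First-order condition: 240 − 8q_i − 4Σ_{j≠i} q_j = 0.
With identical firms, set every q_j = q: then 240 − 8q − 8q = 0, i.e. q = 240/16 = 15.

15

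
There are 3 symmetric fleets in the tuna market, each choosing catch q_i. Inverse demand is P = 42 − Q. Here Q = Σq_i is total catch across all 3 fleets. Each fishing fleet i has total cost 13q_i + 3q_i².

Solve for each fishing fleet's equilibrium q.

2.9

A representative fishing fleet's profit is π_i = q_i(42 − Q) − 13q_i − 3q_i², with Q = q_i + Σ_{j≠i} q_j.
First-order condition: 29 − 8q_i − Σ_{j≠i} q_j = 0.
Imposing symmetry (q_j = q for all j) turns Σ_{j≠i} q_j into 2q, so 29 = 10q and q = 2.9.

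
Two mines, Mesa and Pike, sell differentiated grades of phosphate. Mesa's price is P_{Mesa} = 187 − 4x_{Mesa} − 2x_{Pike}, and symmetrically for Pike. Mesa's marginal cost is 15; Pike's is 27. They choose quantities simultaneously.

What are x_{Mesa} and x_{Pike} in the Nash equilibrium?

17.6, 15.6

Mine Mesa's profit: π = x_{Mesa}(187 − 4x_{Mesa} − 2x_{Pike}) − 15x_{Mesa}.
∂π/∂x_{Mesa} = 172 − 8x_{Mesa} − 2x_{Pike} = 0 ⇒ x_{Mesa} = 21.5 − 0.25x_{Pike}.
Similarly x_{Pike} = 20 − 0.25x_{Mesa}.
Solving the two reaction functions simultaneously: (1 − (−0.25)(−0.25))x_{Mesa} = 21.5 − 0.25·20, so 0.9375x_{Mesa} = 16.5 and x_{Mesa} = 17.6.
Then x_{Pike} = 20 − 0.25·17.6 = 15.6.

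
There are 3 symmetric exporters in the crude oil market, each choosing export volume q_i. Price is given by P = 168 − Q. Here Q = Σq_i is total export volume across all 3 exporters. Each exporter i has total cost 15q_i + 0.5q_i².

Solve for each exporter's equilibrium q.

30.6

A representative exporter's profit is π_i = q_i(168 − Q) − 15q_i − 0.5q_i², with Q = q_i + Σ_{j≠i} q_j.
First-order condition: 153 − 3q_i − Σ_{j≠i} q_j = 0.
Imposing symmetry (q_j = q for all j) turns Σ_{j≠i} q_j into 2q, so 153 = 5q and q = 30.6.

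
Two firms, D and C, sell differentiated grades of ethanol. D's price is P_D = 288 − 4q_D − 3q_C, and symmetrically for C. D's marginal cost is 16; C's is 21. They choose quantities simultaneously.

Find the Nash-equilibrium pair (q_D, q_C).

Firm D's profit: π = q_D(288 − 4q_D − 3q_C) − 16q_D.
∂π/∂q_D = 272 − 8q_D − 3q_C = 0 ⇒ q_D = 34 − 0.375q_C.
Similarly q_C = 33.375 − 0.375q_D.
Solving the two reaction functions simultaneously: (1 − (−0.375)(−0.375))q_D = 34 − 0.375·33.375, so (55/64)q_D = 1375/64 and q_D = 25.
Then q_C = 33.375 − 0.375·25 = 24.

25, 24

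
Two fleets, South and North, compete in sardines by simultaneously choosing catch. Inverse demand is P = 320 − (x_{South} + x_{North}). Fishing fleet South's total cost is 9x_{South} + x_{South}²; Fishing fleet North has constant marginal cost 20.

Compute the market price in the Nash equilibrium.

Fishing fleet South's profit: π = x_{South}(320 − (x_{South} + x_{North})) − 9x_{South} − x_{South}².
∂π/∂x_{South} = 311 − 4x_{South} − x_{North} = 0, so x_{South} = 77.75 − 0.25x_{North}.
For North: ∂π/∂x_{North} = 300 − 2x_{North} − x_{South} = 0 ⇒ x_{North} = 150 − 0.5x_{South}.
Plugging x_{North} into South's best response: x_{South} = 77.75 − 0.25(150 − 0.5x_{South}) ⇒ 0.875x_{South} = 40.25, so x_{South} = 46.
Then x_{North} = 150 − 0.5·46 = 127.
Equilibrium price: P = 320 − 173 = 147.

147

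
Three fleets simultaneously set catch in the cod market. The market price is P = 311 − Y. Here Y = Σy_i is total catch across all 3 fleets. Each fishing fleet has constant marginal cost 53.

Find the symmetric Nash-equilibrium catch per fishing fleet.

64.5

A representative fishing fleet's profit is π_i = y_i(311 − Y) − 53y_i, with Y = y_i + Σ_{j≠i} y_j.
First-order condition: 258 − 2y_i − Σ_{j≠i} y_j = 0.
With identical fishing fleets, set every y_j = y: then 258 − 2y − 2y = 0, i.e. y = 258/4 = 64.5.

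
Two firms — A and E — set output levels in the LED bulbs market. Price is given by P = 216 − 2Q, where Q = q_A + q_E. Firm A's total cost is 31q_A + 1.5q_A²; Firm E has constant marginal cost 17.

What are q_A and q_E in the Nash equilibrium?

14.25, 42.625

Firm A's profit: π = q_A(216 − 2(q_A + q_E)) − 31q_A − 1.5q_A².
∂π/∂q_A = 185 − 7q_A − 2q_E = 0, so q_A = 185/7 − (2/7)q_E.
For E: ∂π/∂q_E = 199 − 4q_E − 2q_A = 0 ⇒ q_E = 49.75 − 0.5q_A.
Substituting the second reaction function into the first: q_A = 185/7 − (2/7)(49.75 − 0.5q_A), which gives (6/7)q_A = 171/14 ⇒ q_A = 14.25.
Then q_E = 49.75 − 0.5·14.25 = 42.625.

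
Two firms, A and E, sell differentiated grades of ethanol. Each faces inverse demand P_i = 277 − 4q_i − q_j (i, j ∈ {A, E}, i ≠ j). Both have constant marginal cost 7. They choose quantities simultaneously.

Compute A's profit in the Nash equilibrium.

Firm A's profit: π = q_A(277 − 4q_A − q_E) − 7q_A.
∂π/∂q_A = 270 − 8q_A − q_E = 0 ⇒ q_A = 33.75 − 0.125q_E.
Setting q_A = q_E in the reaction function: q_A = 33.75 − 0.125q_A, so q_A = 33.75 / 1.125 = 30.
P_A = 277 − 4·30 − 30 = 127.
Profit = (127 − 7)·30 = 3600.

3600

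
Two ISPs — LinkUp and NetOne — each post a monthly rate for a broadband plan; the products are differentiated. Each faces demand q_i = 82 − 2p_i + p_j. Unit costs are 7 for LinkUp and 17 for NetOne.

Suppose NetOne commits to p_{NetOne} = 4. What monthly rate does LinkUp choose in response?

LinkUp's profit: π = (p_{LinkUp} − 7)(82 − 2p_{LinkUp} + p_{NetOne}).
∂π/∂p_{LinkUp} = 96 − 4p_{LinkUp} + p_{NetOne} = 0 ⇒ p_{LinkUp} = 24 + 0.25p_{NetOne}.
At p_{NetOne} = 4: p_{LinkUp} = 24 + 0.25·4 = 25.

25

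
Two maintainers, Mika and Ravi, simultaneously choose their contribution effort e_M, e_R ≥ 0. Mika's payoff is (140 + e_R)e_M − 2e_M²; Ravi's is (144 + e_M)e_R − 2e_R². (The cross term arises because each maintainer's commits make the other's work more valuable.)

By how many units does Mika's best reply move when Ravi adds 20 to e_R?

5

Expanding Mika's payoff: 140e_M + e_Re_M − 2e_M².
∂π/∂e_M = 140 + e_R − 4e_M = 0, so e_M = 35 + 0.25e_R.
The reaction-function slope is 0.25, so a 20-unit rise in e_R moves e_M by 0.25 × 20 = 5. Mika's best response rises — the actions are strategic complements.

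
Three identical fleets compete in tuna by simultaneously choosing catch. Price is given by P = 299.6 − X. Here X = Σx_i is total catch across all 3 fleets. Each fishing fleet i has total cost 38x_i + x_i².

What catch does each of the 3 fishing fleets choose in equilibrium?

A representative fishing fleet's profit is π_i = x_i(299.6 − X) − 38x_i − x_i², with X = x_i + Σ_{j≠i} x_j.
First-order condition: 261.6 − 4x_i − Σ_{j≠i} x_j = 0.
In a symmetric equilibrium every fishing fleet chooses the same x, so Σ_{j≠i} x_j = 2x. The condition becomes 261.6 − 6x = 0, giving x = 261.6/6 = 43.6.

43.6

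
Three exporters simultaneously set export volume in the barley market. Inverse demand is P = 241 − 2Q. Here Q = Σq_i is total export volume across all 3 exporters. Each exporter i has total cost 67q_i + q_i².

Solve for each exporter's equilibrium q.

A representative exporter's profit is π_i = q_i(241 − 2Q) − 67q_i − q_i², with Q = q_i + Σ_{j≠i} q_j.
First-order condition: 174 − 6q_i − 2Σ_{j≠i} q_j = 0.
Imposing symmetry (q_j = q for all j) turns Σ_{j≠i} q_j into 2q, so 174 = 10q and q = 17.4.

17.4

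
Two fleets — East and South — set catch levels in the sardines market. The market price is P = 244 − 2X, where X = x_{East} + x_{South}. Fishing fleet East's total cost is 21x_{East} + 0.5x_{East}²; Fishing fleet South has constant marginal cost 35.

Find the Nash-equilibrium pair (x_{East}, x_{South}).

29.625, 37.4375

Fishing fleet East's profit: π = x_{East}(244 − 2(x_{East} + x_{South})) − 21x_{East} − 0.5x_{East}².
∂π/∂x_{East} = 223 − 5x_{East} − 2x_{South} = 0, so x_{East} = 44.6 − 0.4x_{South}.
For South: ∂π/∂x_{South} = 209 − 4x_{South} − 2x_{East} = 0 ⇒ x_{South} = 52.25 − 0.5x_{East}.
Substituting the second reaction function into the first: x_{East} = 44.6 − 0.4(52.25 − 0.5x_{East}), which gives 0.8x_{East} = 23.7 ⇒ x_{East} = 29.625.
Then x_{South} = 52.25 − 0.5·29.625 = 37.4375.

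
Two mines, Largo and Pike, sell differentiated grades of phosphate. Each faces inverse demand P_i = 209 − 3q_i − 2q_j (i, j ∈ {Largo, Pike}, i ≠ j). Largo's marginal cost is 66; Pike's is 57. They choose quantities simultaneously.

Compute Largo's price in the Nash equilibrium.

Mine Largo's profit: π = q_{Largo}(209 − 3q_{Largo} − 2q_{Pike}) − 66q_{Largo}.
∂π/∂q_{Largo} = 143 − 6q_{Largo} − 2q_{Pike} = 0 ⇒ q_{Largo} = 143/6 − (1/3)q_{Pike}.
Similarly q_{Pike} = 76/3 − (1/3)q_{Largo}.
Solving the two reaction functions simultaneously: (1 − (−1/3)(−1/3))q_{Largo} = 143/6 − (1/3)·(76/3), so (8/9)q_{Largo} = 277/18 and q_{Largo} = 17.3125.
Then q_{Pike} = 76/3 − (1/3)·17.3125 = 19.5625.
P_{Largo} = 209 − 3·17.3125 − 2·19.5625 = 117.9375.

117.9375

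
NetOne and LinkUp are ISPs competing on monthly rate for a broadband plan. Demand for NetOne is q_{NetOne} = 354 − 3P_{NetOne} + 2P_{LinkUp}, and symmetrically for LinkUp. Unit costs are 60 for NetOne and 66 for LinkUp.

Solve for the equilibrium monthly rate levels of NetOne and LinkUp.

134.625, 136.875

NetOne's profit: π = (P_{NetOne} − 60)(354 − 3P_{NetOne} + 2P_{LinkUp}).
∂π/∂P_{NetOne} = 534 − 6P_{NetOne} + 2P_{LinkUp} = 0 ⇒ P_{NetOne} = 89 + (1/3)P_{LinkUp}.
Similarly P_{LinkUp} = 92 + (1/3)P_{NetOne}.
Substituting the second reaction function into the first: P_{NetOne} = 89 + (1/3)(92 + (1/3)P_{NetOne}), which gives (8/9)P_{NetOne} = 359/3 ⇒ P_{NetOne} = 134.625.
Then P_{LinkUp} = 92 + (1/3)·134.625 = 136.875.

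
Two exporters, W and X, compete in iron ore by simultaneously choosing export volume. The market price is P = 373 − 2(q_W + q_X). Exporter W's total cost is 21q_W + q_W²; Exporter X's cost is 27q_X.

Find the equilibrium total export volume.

Exporter W's profit: π = q_W(373 − 2(q_W + q_X)) − 21q_W − q_W².
∂π/∂q_W = 352 − 6q_W − 2q_X = 0, so q_W = 176/3 − (1/3)q_X.
For X: ∂π/∂q_X = 346 − 4q_X − 2q_W = 0 ⇒ q_X = 86.5 − 0.5q_W.
Substituting the second reaction function into the first: q_W = 176/3 − (1/3)(86.5 − 0.5q_W), which gives (5/6)q_W = 179/6 ⇒ q_W = 35.8.
Then q_X = 86.5 − 0.5·35.8 = 68.6.
Total export volume: 35.8 + 68.6 = 104.4.

104.4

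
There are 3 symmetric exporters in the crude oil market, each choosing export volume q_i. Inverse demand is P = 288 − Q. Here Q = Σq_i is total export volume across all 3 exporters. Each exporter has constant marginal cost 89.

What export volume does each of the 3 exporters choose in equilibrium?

49.75

A representative exporter's profit is π_i = q_i(288 − Q) − 89q_i, with Q = q_i + Σ_{j≠i} q_j.
First-order condition: 199 − 2q_i − Σ_{j≠i} q_j = 0.
With identical exporters, set every q_j = q: then 199 − 2q − 2q = 0, i.e. q = 199/4 = 49.75.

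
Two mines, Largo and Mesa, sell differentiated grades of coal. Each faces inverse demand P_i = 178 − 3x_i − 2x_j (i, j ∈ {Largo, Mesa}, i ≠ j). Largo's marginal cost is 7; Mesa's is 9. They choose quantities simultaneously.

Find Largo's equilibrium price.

Mine Largo's profit: π = x_{Largo}(178 − 3x_{Largo} − 2x_{Mesa}) − 7x_{Largo}.
∂π/∂x_{Largo} = 171 − 6x_{Largo} − 2x_{Mesa} = 0 ⇒ x_{Largo} = 28.5 − (1/3)x_{Mesa}.
Similarly x_{Mesa} = 169/6 − (1/3)x_{Largo}.
Solving the two reaction functions simultaneously: (1 − (−1/3)(−1/3))x_{Largo} = 28.5 − (1/3)·(169/6), so (8/9)x_{Largo} = 172/9 and x_{Largo} = 21.5.
Then x_{Mesa} = 169/6 − (1/3)·21.5 = 21.
P_{Largo} = 178 − 3·21.5 − 2·21 = 71.5.

71.5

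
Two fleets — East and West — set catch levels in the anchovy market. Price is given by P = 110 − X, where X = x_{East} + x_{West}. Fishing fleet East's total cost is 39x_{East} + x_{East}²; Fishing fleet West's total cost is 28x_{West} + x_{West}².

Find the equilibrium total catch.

Fishing fleet East's profit: π = x_{East}(110 − (x_{East} + x_{West})) − 39x_{East} − x_{East}².
∂π/∂x_{East} = 71 − 4x_{East} − x_{West} = 0, so x_{East} = 17.75 − 0.25x_{West}.
By the same steps for West: x_{West} = 20.5 − 0.25x_{East}.
Plugging x_{West} into East's best response: x_{East} = 17.75 − 0.25(20.5 − 0.25x_{East}) ⇒ 0.9375x_{East} = 12.625, so x_{East} = 202/15.
Then x_{West} = 20.5 − 0.25·(202/15) = 257/15.
Total catch: 202/15 + 257/15 = 30.6.

30.6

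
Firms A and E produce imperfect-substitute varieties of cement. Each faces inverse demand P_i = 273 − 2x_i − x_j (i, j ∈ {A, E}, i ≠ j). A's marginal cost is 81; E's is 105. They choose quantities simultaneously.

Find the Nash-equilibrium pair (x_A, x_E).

40, 32

Firm A's profit: π = x_A(273 − 2x_A − x_E) − 81x_A.
∂π/∂x_A = 192 − 4x_A − x_E = 0 ⇒ x_A = 48 − 0.25x_E.
Similarly x_E = 42 − 0.25x_A.
Plugging x_E into A's best response: x_A = 48 − 0.25(42 − 0.25x_A) ⇒ 0.9375x_A = 37.5, so x_A = 40.
Then x_E = 42 − 0.25·40 = 32.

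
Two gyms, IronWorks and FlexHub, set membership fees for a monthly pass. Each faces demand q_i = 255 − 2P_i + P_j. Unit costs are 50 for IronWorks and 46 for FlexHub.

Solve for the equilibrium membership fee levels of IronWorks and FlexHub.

117.8, 116.2

IronWorks's profit: π = (P_{IronWorks} − 50)(255 − 2P_{IronWorks} + P_{FlexHub}).
∂π/∂P_{IronWorks} = 355 − 4P_{IronWorks} + P_{FlexHub} = 0 ⇒ P_{IronWorks} = 88.75 + 0.25P_{FlexHub}.
Similarly P_{FlexHub} = 86.75 + 0.25P_{IronWorks}.
Solving the two reaction functions simultaneously: (1 − (0.25)(0.25))P_{IronWorks} = 88.75 + 0.25·86.75, so 0.9375P_{IronWorks} = 110.4375 and P_{IronWorks} = 117.8.
Then P_{FlexHub} = 86.75 + 0.25·117.8 = 116.2.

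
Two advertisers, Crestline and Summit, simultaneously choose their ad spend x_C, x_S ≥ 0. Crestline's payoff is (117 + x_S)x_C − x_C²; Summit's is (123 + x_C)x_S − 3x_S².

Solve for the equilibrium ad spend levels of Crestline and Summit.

75, 33

Expanding Crestline's payoff: 117x_C + x_Sx_C − x_C².
∂π/∂x_C = 117 + x_S − 2x_C = 0, so x_C = 58.5 + 0.5x_S.
Likewise for Summit: x_S = 20.5 + (1/6)x_C.
Plugging x_S into Crestline's best response: x_C = 58.5 + 0.5(20.5 + (1/6)x_C) ⇒ (11/12)x_C = 68.75, so x_C = 75.
Then x_S = 20.5 + (1/6)·75 = 33.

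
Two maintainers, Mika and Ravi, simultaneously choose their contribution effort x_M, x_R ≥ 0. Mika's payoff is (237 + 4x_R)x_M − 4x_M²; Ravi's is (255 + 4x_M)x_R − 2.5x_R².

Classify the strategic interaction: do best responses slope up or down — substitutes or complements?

strategic complements

Expanding Mika's payoff: 237x_M + 4x_Rx_M − 4x_M².
∂π/∂x_M = 237 + 4x_R − 8x_M = 0, so x_M = 29.625 + 0.5x_R.
The best-response slope dx_M/dx_R = 0.5 > 0: the reaction function is upward-sloping, so the choices are strategic complements.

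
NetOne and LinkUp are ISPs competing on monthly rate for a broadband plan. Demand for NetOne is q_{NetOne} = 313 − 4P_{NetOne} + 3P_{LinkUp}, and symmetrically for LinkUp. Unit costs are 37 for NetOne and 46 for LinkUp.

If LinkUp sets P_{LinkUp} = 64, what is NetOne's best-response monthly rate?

81.625

NetOne's profit: π = (P_{NetOne} − 37)(313 − 4P_{NetOne} + 3P_{LinkUp}).
∂π/∂P_{NetOne} = 461 − 8P_{NetOne} + 3P_{LinkUp} = 0 ⇒ P_{NetOne} = 57.625 + 0.375P_{LinkUp}.
At P_{LinkUp} = 64: P_{NetOne} = 57.625 + 0.375·64 = 81.625.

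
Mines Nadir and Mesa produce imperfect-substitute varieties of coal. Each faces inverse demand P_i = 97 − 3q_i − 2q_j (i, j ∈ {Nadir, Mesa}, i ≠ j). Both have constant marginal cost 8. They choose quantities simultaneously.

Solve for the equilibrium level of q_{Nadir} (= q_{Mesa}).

11.125

Mine Nadir's profit: π = q_{Nadir}(97 − 3q_{Nadir} − 2q_{Mesa}) − 8q_{Nadir}.
∂π/∂q_{Nadir} = 89 − 6q_{Nadir} − 2q_{Mesa} = 0 ⇒ q_{Nadir} = 89/6 − (1/3)q_{Mesa}.
Setting q_{Nadir} = q_{Mesa} in the reaction function: q_{Nadir} = 89/6 − (1/3)q_{Nadir}, so q_{Nadir} = (89/6) / (4/3) = 11.125.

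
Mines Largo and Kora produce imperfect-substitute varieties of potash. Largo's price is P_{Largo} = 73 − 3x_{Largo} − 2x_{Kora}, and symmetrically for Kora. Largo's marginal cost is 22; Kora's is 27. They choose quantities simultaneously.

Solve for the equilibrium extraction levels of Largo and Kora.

Mine Largo's profit: π = x_{Largo}(73 − 3x_{Largo} − 2x_{Kora}) − 22x_{Largo}.
∂π/∂x_{Largo} = 51 − 6x_{Largo} − 2x_{Kora} = 0 ⇒ x_{Largo} = 8.5 − (1/3)x_{Kora}.
Similarly x_{Kora} = 23/3 − (1/3)x_{Largo}.
Solving the two reaction functions simultaneously: (1 − (−1/3)(−1/3))x_{Largo} = 8.5 − (1/3)·(23/3), so (8/9)x_{Largo} = 107/18 and x_{Largo} = 6.6875.
Then x_{Kora} = 23/3 − (1/3)·6.6875 = 5.4375.

6.6875, 5.4375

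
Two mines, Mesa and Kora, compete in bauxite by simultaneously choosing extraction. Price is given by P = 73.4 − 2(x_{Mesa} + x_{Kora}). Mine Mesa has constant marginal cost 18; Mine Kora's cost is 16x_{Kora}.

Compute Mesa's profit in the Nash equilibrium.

Mine Mesa's profit: π = x_{Mesa}(73.4 − 2(x_{Mesa} + x_{Kora})) − 18x_{Mesa}.
∂π/∂x_{Mesa} = 55.4 − 4x_{Mesa} − 2x_{Kora} = 0, so x_{Mesa} = 13.85 − 0.5x_{Kora}.
By the same steps for Kora: x_{Kora} = 14.35 − 0.5x_{Mesa}.
Solving the two reaction functions simultaneously: (1 − (−0.5)(−0.5))x_{Mesa} = 13.85 − 0.5·14.35, so 0.75x_{Mesa} = 6.675 and x_{Mesa} = 8.9.
Then x_{Kora} = 14.35 − 0.5·8.9 = 9.9.
Price P = 73.4 − 2·18.8 = 35.8.
Mesa's profit: (35.8 − 18)·8.9 = 158.42.

158.42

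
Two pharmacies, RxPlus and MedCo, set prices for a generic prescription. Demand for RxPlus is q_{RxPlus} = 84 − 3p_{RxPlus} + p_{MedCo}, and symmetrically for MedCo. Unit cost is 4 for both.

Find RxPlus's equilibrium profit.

693.12

RxPlus's profit: π = (p_{RxPlus} − 4)(84 − 3p_{RxPlus} + p_{MedCo}).
∂π/∂p_{RxPlus} = 96 − 6p_{RxPlus} + p_{MedCo} = 0 ⇒ p_{RxPlus} = 16 + (1/6)p_{MedCo}.
By symmetry p_{MedCo} = p_{RxPlus}; substituting into the reaction function, (5/6)p_{RxPlus} = 16 and p_{RxPlus} = 19.2.
q_{RxPlus} = 84 − 3·19.2 + 19.2 = 45.6.
Profit = (19.2 − 4)·45.6 = 693.12.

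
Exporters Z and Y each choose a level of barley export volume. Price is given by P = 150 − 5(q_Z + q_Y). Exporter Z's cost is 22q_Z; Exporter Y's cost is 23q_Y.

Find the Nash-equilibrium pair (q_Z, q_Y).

Exporter Z's profit: π = q_Z(150 − 5(q_Z + q_Y)) − 22q_Z.
∂π/∂q_Z = 128 − 10q_Z − 5q_Y = 0, so q_Z = 12.8 − 0.5q_Y.
By the same steps for Y: q_Y = 12.7 − 0.5q_Z.
Plugging q_Y into Z's best response: q_Z = 12.8 − 0.5(12.7 − 0.5q_Z) ⇒ 0.75q_Z = 6.45, so q_Z = 8.6.
Then q_Y = 12.7 − 0.5·8.6 = 8.4.

8.6, 8.4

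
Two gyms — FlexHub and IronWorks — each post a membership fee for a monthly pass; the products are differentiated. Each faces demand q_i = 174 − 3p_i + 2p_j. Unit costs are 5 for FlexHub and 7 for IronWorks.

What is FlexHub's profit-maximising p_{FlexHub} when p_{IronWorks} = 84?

FlexHub's profit: π = (p_{FlexHub} − 5)(174 − 3p_{FlexHub} + 2p_{IronWorks}).
∂π/∂p_{FlexHub} = 189 − 6p_{FlexHub} + 2p_{IronWorks} = 0 ⇒ p_{FlexHub} = 31.5 + (1/3)p_{IronWorks}.
At p_{IronWorks} = 84: p_{FlexHub} = 31.5 + (1/3)·84 = 59.5.

59.5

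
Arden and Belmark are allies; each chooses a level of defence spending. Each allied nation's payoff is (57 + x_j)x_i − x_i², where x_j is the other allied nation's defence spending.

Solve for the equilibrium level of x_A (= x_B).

Arden's payoff is (57 + x_B)x_A − x_A².
∂π/∂x_A = 57 + x_B − 2x_A = 0, so x_A = 28.5 + 0.5x_B.
Setting x_A = x_B in the reaction function: x_A = 28.5 + 0.5x_A, so x_A = 28.5 / 0.5 = 57.

57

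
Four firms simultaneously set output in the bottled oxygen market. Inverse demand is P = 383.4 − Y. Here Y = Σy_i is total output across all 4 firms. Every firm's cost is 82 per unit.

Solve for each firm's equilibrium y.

A representative firm's profit is π_i = y_i(383.4 − Y) − 82y_i, with Y = y_i + Σ_{j≠i} y_j.
First-order condition: 301.4 − 2y_i − Σ_{j≠i} y_j = 0.
With identical firms, set every y_j = y: then 301.4 − 2y − 3y = 0, i.e. y = 301.4/5 = 60.28.

60.28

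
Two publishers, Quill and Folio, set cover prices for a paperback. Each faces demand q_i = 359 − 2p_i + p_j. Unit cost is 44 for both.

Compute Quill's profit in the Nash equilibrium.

22050

Quill's profit: π = (p_{Quill} − 44)(359 − 2p_{Quill} + p_{Folio}).
∂π/∂p_{Quill} = 447 − 4p_{Quill} + p_{Folio} = 0 ⇒ p_{Quill} = 111.75 + 0.25p_{Folio}.
Setting p_{Quill} = p_{Folio} in the reaction function: p_{Quill} = 111.75 + 0.25p_{Quill}, so p_{Quill} = 111.75 / 0.75 = 149.
q_{Quill} = 359 − 2·149 + 149 = 210.
Profit = (149 − 44)·210 = 22050.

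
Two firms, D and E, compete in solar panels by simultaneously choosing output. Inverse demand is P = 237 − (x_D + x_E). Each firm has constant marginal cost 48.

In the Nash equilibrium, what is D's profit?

Firm D's profit: π = x_D(237 − (x_D + x_E)) − 48x_D.
∂π/∂x_D = 189 − 2x_D − x_E = 0, so x_D = 94.5 − 0.5x_E.
By symmetry x_E = x_D; substituting into the reaction function, 1.5x_D = 94.5 and x_D = 63.
Price P = 237 − 126 = 111.
D's profit: (111 − 48)·63 = 3969.

3969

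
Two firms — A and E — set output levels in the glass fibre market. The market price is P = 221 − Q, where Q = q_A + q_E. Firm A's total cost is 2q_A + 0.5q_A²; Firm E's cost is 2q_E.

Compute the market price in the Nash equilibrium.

89.6

Firm A's profit: π = q_A(221 − (q_A + q_E)) − 2q_A − 0.5q_A².
∂π/∂q_A = 219 − 3q_A − q_E = 0, so q_A = 73 − (1/3)q_E.
For E: ∂π/∂q_E = 219 − 2q_E − q_A = 0 ⇒ q_E = 109.5 − 0.5q_A.
Plugging q_E into A's best response: q_A = 73 − (1/3)(109.5 − 0.5q_A) ⇒ (5/6)q_A = 36.5, so q_A = 43.8.
Then q_E = 109.5 − 0.5·43.8 = 87.6.
Equilibrium price: P = 221 − 131.4 = 89.6.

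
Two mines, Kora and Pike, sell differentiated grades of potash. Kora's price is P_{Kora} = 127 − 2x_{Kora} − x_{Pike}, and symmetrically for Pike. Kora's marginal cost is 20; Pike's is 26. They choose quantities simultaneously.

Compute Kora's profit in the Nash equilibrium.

Mine Kora's profit: π = x_{Kora}(127 − 2x_{Kora} − x_{Pike}) − 20x_{Kora}.
∂π/∂x_{Kora} = 107 − 4x_{Kora} − x_{Pike} = 0 ⇒ x_{Kora} = 26.75 − 0.25x_{Pike}.
Similarly x_{Pike} = 25.25 − 0.25x_{Kora}.
Solving the two reaction functions simultaneously: (1 − (−0.25)(−0.25))x_{Kora} = 26.75 − 0.25·25.25, so 0.9375x_{Kora} = 20.4375 and x_{Kora} = 21.8.
Then x_{Pike} = 25.25 − 0.25·21.8 = 19.8.
P_{Kora} = 127 − 2·21.8 − 19.8 = 63.6.
Profit = (63.6 − 20)·21.8 = 950.48.

950.48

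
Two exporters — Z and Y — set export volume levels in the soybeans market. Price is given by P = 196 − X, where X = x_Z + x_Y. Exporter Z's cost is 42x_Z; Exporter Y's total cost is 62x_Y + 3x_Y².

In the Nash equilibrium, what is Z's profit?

5358.24

Exporter Z's profit: π = x_Z(196 − (x_Z + x_Y)) − 42x_Z.
∂π/∂x_Z = 154 − 2x_Z − x_Y = 0, so x_Z = 77 − 0.5x_Y.
For Y: ∂π/∂x_Y = 134 − 8x_Y − x_Z = 0 ⇒ x_Y = 16.75 − 0.125x_Z.
Solving the two reaction functions simultaneously: (1 − (−0.5)(−0.125))x_Z = 77 − 0.5·16.75, so 0.9375x_Z = 68.625 and x_Z = 73.2.
Then x_Y = 16.75 − 0.125·73.2 = 7.6.
Price P = 196 − 80.8 = 115.2.
Z's profit: (115.2 − 42)·73.2 = 5358.24.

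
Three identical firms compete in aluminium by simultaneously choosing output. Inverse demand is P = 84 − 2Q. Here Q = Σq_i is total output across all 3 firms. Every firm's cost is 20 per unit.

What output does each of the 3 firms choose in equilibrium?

A representative firm's profit is π_i = q_i(84 − 2Q) − 20q_i, with Q = q_i + Σ_{j≠i} q_j.
First-order condition: 64 − 4q_i − 2Σ_{j≠i} q_j = 0.
Imposing symmetry (q_j = q for all j) turns Σ_{j≠i} q_j into 2q, so 64 = 8q and q = 8.

8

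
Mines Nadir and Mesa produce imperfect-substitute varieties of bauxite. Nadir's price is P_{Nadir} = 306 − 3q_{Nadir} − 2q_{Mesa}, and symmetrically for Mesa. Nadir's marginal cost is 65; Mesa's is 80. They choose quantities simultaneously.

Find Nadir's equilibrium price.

Mine Nadir's profit: π = q_{Nadir}(306 − 3q_{Nadir} − 2q_{Mesa}) − 65q_{Nadir}.
∂π/∂q_{Nadir} = 241 − 6q_{Nadir} − 2q_{Mesa} = 0 ⇒ q_{Nadir} = 241/6 − (1/3)q_{Mesa}.
Similarly q_{Mesa} = 113/3 − (1/3)q_{Nadir}.
Plugging q_{Mesa} into Nadir's best response: q_{Nadir} = 241/6 − (1/3)(113/3 − (1/3)q_{Nadir}) ⇒ (8/9)q_{Nadir} = 497/18, so q_{Nadir} = 31.0625.
Then q_{Mesa} = 113/3 − (1/3)·31.0625 = 27.3125.
P_{Nadir} = 306 − 3·31.0625 − 2·27.3125 = 158.1875.

158.1875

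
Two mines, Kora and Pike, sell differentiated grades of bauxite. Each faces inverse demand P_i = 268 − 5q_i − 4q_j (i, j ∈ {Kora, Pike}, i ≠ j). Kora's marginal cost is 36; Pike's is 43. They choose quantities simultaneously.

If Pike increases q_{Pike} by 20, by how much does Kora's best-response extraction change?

Mine Kora's profit: π = q_{Kora}(268 − 5q_{Kora} − 4q_{Pike}) − 36q_{Kora}.
∂π/∂q_{Kora} = 232 − 10q_{Kora} − 4q_{Pike} = 0 ⇒ q_{Kora} = 23.2 − 0.4q_{Pike}.
The reaction-function slope is −0.4, so a 20-unit rise in q_{Pike} moves q_{Kora} by −0.4 × 20 = −8. Kora's best response falls — the actions are strategic substitutes.

-8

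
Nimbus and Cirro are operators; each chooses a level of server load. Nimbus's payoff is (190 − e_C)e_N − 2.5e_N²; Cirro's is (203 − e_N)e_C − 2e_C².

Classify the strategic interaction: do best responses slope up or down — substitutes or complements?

Expanding Nimbus's payoff: 190e_N − e_Ce_N − 2.5e_N².
∂π/∂e_N = 190 − e_C − 5e_N = 0, so e_N = 38 − 0.2e_C.
The best-response slope de_N/de_C = −0.2 < 0: the reaction function is downward-sloping, so the choices are strategic substitutes.

strategic substitutes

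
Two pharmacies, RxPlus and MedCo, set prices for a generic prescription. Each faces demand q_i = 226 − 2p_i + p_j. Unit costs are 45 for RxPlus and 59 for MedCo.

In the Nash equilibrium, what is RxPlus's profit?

RxPlus's profit: π = (p_{RxPlus} − 45)(226 − 2p_{RxPlus} + p_{MedCo}).
∂π/∂p_{RxPlus} = 316 − 4p_{RxPlus} + p_{MedCo} = 0 ⇒ p_{RxPlus} = 79 + 0.25p_{MedCo}.
Similarly p_{MedCo} = 86 + 0.25p_{RxPlus}.
Plugging p_{MedCo} into RxPlus's best response: p_{RxPlus} = 79 + 0.25(86 + 0.25p_{RxPlus}) ⇒ 0.9375p_{RxPlus} = 100.5, so p_{RxPlus} = 107.2.
Then p_{MedCo} = 86 + 0.25·107.2 = 112.8.
q_{RxPlus} = 226 − 2·107.2 + 112.8 = 124.4.
Profit = (107.2 − 45)·124.4 = 7737.68.

7737.68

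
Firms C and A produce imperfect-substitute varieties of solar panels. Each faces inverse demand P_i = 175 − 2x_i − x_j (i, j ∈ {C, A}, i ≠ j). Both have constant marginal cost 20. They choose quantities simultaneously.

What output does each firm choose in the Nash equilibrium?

Firm C's profit: π = x_C(175 − 2x_C − x_A) − 20x_C.
∂π/∂x_C = 155 − 4x_C − x_A = 0 ⇒ x_C = 38.75 − 0.25x_A.
Setting x_C = x_A in the reaction function: x_C = 38.75 − 0.25x_C, so x_C = 38.75 / 1.25 = 31.

31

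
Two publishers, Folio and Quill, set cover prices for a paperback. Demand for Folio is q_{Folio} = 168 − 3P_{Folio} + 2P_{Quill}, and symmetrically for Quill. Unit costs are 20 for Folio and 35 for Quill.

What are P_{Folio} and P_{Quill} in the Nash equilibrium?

59.8125, 65.4375

Folio's profit: π = (P_{Folio} − 20)(168 − 3P_{Folio} + 2P_{Quill}).
∂π/∂P_{Folio} = 228 − 6P_{Folio} + 2P_{Quill} = 0 ⇒ P_{Folio} = 38 + (1/3)P_{Quill}.
Similarly P_{Quill} = 45.5 + (1/3)P_{Folio}.
Substituting the second reaction function into the first: P_{Folio} = 38 + (1/3)(45.5 + (1/3)P_{Folio}), which gives (8/9)P_{Folio} = 319/6 ⇒ P_{Folio} = 59.8125.
Then P_{Quill} = 45.5 + (1/3)·59.8125 = 65.4375.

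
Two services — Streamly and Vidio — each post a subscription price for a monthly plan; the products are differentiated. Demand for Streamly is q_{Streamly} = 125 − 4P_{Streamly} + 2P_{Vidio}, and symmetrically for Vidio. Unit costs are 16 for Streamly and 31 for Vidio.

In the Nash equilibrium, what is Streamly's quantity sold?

Streamly's profit: π = (P_{Streamly} − 16)(125 − 4P_{Streamly} + 2P_{Vidio}).
∂π/∂P_{Streamly} = 189 − 8P_{Streamly} + 2P_{Vidio} = 0 ⇒ P_{Streamly} = 23.625 + 0.25P_{Vidio}.
Similarly P_{Vidio} = 31.125 + 0.25P_{Streamly}.
Substituting the second reaction function into the first: P_{Streamly} = 23.625 + 0.25(31.125 + 0.25P_{Streamly}), which gives 0.9375P_{Streamly} = 1005/32 ⇒ P_{Streamly} = 33.5.
Then P_{Vidio} = 31.125 + 0.25·33.5 = 39.5.
q_{Streamly} = 125 − 4·33.5 + 2·39.5 = 70.

70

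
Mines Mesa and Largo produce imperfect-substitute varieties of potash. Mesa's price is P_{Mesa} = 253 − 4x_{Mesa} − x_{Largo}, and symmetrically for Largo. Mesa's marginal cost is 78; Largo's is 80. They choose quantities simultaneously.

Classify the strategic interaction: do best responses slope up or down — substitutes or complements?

Mine Mesa's profit: π = x_{Mesa}(253 − 4x_{Mesa} − x_{Largo}) − 78x_{Mesa}.
∂π/∂x_{Mesa} = 175 − 8x_{Mesa} − x_{Largo} = 0 ⇒ x_{Mesa} = 21.875 − 0.125x_{Largo}.
The best-response slope dx_{Mesa}/dx_{Largo} = −0.125 < 0: the reaction function is downward-sloping, so the choices are strategic substitutes.

strategic substitutes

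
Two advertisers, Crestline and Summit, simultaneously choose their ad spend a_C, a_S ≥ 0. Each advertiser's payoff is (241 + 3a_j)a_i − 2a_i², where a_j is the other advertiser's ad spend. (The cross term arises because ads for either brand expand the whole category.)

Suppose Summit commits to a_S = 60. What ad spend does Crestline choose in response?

105.25

Crestline's payoff is (241 + 3a_S)a_C − 2a_C².
∂π/∂a_C = 241 + 3a_S − 4a_C = 0, so a_C = 60.25 + 0.75a_S.
At a_S = 60: a_C = 60.25 + 0.75·60 = 105.25.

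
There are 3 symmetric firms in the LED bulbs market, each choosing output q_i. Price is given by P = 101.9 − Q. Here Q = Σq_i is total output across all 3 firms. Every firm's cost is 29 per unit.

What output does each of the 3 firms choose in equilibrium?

A representative firm's profit is π_i = q_i(101.9 − Q) − 29q_i, with Q = q_i + Σ_{j≠i} q_j.
First-order condition: 72.9 − 2q_i − Σ_{j≠i} q_j = 0.
Imposing symmetry (q_j = q for all j) turns Σ_{j≠i} q_j into 2q, so 72.9 = 4q and q = 18.225.

18.225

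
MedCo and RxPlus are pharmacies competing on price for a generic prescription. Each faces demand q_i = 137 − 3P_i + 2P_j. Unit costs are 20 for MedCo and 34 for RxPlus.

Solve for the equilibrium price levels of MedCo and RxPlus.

51.875, 57.125

MedCo's profit: π = (P_{MedCo} − 20)(137 − 3P_{MedCo} + 2P_{RxPlus}).
∂π/∂P_{MedCo} = 197 − 6P_{MedCo} + 2P_{RxPlus} = 0 ⇒ P_{MedCo} = 197/6 + (1/3)P_{RxPlus}.
Similarly P_{RxPlus} = 239/6 + (1/3)P_{MedCo}.
Plugging P_{RxPlus} into MedCo's best response: P_{MedCo} = 197/6 + (1/3)(239/6 + (1/3)P_{MedCo}) ⇒ (8/9)P_{MedCo} = 415/9, so P_{MedCo} = 51.875.
Then P_{RxPlus} = 239/6 + (1/3)·51.875 = 57.125.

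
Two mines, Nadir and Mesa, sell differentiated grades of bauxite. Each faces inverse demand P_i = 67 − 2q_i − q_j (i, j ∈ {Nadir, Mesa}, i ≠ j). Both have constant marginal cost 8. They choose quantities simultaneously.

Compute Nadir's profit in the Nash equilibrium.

Mine Nadir's profit: π = q_{Nadir}(67 − 2q_{Nadir} − q_{Mesa}) − 8q_{Nadir}.
∂π/∂q_{Nadir} = 59 − 4q_{Nadir} − q_{Mesa} = 0 ⇒ q_{Nadir} = 14.75 − 0.25q_{Mesa}.
By symmetry q_{Mesa} = q_{Nadir}; substituting into the reaction function, 1.25q_{Nadir} = 14.75 and q_{Nadir} = 11.8.
P_{Nadir} = 67 − 2·11.8 − 11.8 = 31.6.
Profit = (31.6 − 8)·11.8 = 278.48.

278.48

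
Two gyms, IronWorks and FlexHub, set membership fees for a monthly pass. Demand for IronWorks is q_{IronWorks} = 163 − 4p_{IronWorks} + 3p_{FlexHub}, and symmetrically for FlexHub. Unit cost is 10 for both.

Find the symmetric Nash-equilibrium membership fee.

40.6

IronWorks's profit: π = (p_{IronWorks} − 10)(163 − 4p_{IronWorks} + 3p_{FlexHub}).
∂π/∂p_{IronWorks} = 203 − 8p_{IronWorks} + 3p_{FlexHub} = 0 ⇒ p_{IronWorks} = 25.375 + 0.375p_{FlexHub}.
Setting p_{IronWorks} = p_{FlexHub} in the reaction function: p_{IronWorks} = 25.375 + 0.375p_{IronWorks}, so p_{IronWorks} = 25.375 / 0.625 = 40.6.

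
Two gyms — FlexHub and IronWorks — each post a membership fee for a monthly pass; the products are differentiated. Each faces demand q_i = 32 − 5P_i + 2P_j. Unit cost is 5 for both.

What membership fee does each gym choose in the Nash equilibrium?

7.125

FlexHub's profit: π = (P_{FlexHub} − 5)(32 − 5P_{FlexHub} + 2P_{IronWorks}).
∂π/∂P_{FlexHub} = 57 − 10P_{FlexHub} + 2P_{IronWorks} = 0 ⇒ P_{FlexHub} = 5.7 + 0.2P_{IronWorks}.
The game is symmetric, so in equilibrium P_{IronWorks} = P_{FlexHub}: the reaction function gives 0.8P_{FlexHub} = 5.7, hence P_{FlexHub} = 7.125.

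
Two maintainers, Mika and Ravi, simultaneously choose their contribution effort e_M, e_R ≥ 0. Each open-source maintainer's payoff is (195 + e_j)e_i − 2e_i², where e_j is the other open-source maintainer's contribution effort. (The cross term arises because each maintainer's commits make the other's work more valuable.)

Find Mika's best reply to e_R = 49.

Mika's payoff is (195 + e_R)e_M − 2e_M².
∂π/∂e_M = 195 + e_R − 4e_M = 0, so e_M = 48.75 + 0.25e_R.
At e_R = 49: e_M = 48.75 + 0.25·49 = 61.

61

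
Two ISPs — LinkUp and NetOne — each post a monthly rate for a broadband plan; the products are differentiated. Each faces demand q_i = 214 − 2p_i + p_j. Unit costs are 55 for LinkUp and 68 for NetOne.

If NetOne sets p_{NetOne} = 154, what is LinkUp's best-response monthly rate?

119.5

LinkUp's profit: π = (p_{LinkUp} − 55)(214 − 2p_{LinkUp} + p_{NetOne}).
∂π/∂p_{LinkUp} = 324 − 4p_{LinkUp} + p_{NetOne} = 0 ⇒ p_{LinkUp} = 81 + 0.25p_{NetOne}.
At p_{NetOne} = 154: p_{LinkUp} = 81 + 0.25·154 = 119.5.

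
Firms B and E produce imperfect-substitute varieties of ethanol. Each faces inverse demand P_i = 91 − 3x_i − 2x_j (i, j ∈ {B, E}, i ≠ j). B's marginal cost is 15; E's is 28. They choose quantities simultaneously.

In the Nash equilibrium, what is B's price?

45.9375

Firm B's profit: π = x_B(91 − 3x_B − 2x_E) − 15x_B.
∂π/∂x_B = 76 − 6x_B − 2x_E = 0 ⇒ x_B = 38/3 − (1/3)x_E.
Similarly x_E = 10.5 − (1/3)x_B.
Solving the two reaction functions simultaneously: (1 − (−1/3)(−1/3))x_B = 38/3 − (1/3)·10.5, so (8/9)x_B = 55/6 and x_B = 10.3125.
Then x_E = 10.5 − (1/3)·10.3125 = 7.0625.
P_B = 91 − 3·10.3125 − 2·7.0625 = 45.9375.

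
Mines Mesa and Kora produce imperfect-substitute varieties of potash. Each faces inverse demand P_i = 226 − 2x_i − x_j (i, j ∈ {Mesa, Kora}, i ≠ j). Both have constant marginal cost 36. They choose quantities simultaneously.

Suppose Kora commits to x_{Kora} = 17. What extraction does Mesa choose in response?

Mine Mesa's profit: π = x_{Mesa}(226 − 2x_{Mesa} − x_{Kora}) − 36x_{Mesa}.
∂π/∂x_{Mesa} = 190 − 4x_{Mesa} − x_{Kora} = 0 ⇒ x_{Mesa} = 47.5 − 0.25x_{Kora}.
At x_{Kora} = 17: x_{Mesa} = 47.5 − 0.25·17 = 43.25.

43.25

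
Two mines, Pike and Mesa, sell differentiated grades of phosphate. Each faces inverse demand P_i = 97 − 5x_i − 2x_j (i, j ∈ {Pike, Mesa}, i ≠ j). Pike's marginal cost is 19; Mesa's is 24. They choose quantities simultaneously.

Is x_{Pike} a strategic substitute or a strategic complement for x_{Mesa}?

Mine Pike's profit: π = x_{Pike}(97 − 5x_{Pike} − 2x_{Mesa}) − 19x_{Pike}.
∂π/∂x_{Pike} = 78 − 10x_{Pike} − 2x_{Mesa} = 0 ⇒ x_{Pike} = 7.8 − 0.2x_{Mesa}.
The best-response slope dx_{Pike}/dx_{Mesa} = −0.2 < 0: the reaction function is downward-sloping, so the choices are strategic substitutes.

strategic substitutes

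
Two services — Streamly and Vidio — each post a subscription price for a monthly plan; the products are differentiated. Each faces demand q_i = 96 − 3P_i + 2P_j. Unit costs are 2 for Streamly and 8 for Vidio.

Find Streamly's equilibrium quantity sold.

Streamly's profit: π = (P_{Streamly} − 2)(96 − 3P_{Streamly} + 2P_{Vidio}).
∂π/∂P_{Streamly} = 102 − 6P_{Streamly} + 2P_{Vidio} = 0 ⇒ P_{Streamly} = 17 + (1/3)P_{Vidio}.
Similarly P_{Vidio} = 20 + (1/3)P_{Streamly}.
Substituting the second reaction function into the first: P_{Streamly} = 17 + (1/3)(20 + (1/3)P_{Streamly}), which gives (8/9)P_{Streamly} = 71/3 ⇒ P_{Streamly} = 26.625.
Then P_{Vidio} = 20 + (1/3)·26.625 = 28.875.
q_{Streamly} = 96 − 3·26.625 + 2·28.875 = 73.875.

73.875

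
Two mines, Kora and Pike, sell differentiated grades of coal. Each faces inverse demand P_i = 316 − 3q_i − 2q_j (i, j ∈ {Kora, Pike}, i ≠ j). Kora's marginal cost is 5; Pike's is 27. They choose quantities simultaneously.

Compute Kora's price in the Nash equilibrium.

Mine Kora's profit: π = q_{Kora}(316 − 3q_{Kora} − 2q_{Pike}) − 5q_{Kora}.
∂π/∂q_{Kora} = 311 − 6q_{Kora} − 2q_{Pike} = 0 ⇒ q_{Kora} = 311/6 − (1/3)q_{Pike}.
Similarly q_{Pike} = 289/6 − (1/3)q_{Kora}.
Solving the two reaction functions simultaneously: (1 − (−1/3)(−1/3))q_{Kora} = 311/6 − (1/3)·(289/6), so (8/9)q_{Kora} = 322/9 and q_{Kora} = 40.25.
Then q_{Pike} = 289/6 − (1/3)·40.25 = 34.75.
P_{Kora} = 316 − 3·40.25 − 2·34.75 = 125.75.

125.75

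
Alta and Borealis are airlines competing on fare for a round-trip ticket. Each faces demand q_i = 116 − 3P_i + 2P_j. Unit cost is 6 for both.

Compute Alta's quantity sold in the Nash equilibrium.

Alta's profit: π = (P_{Alta} − 6)(116 − 3P_{Alta} + 2P_{Borealis}).
∂π/∂P_{Alta} = 134 − 6P_{Alta} + 2P_{Borealis} = 0 ⇒ P_{Alta} = 67/3 + (1/3)P_{Borealis}.
The game is symmetric, so in equilibrium P_{Borealis} = P_{Alta}: the reaction function gives (2/3)P_{Alta} = 67/3, hence P_{Alta} = 33.5.
q_{Alta} = 116 − 3·33.5 + 2·33.5 = 82.5.

82.5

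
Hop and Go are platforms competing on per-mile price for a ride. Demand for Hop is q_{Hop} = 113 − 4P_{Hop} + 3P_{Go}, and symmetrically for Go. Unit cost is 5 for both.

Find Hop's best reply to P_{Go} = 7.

19.25

Hop's profit: π = (P_{Hop} − 5)(113 − 4P_{Hop} + 3P_{Go}).
∂π/∂P_{Hop} = 133 − 8P_{Hop} + 3P_{Go} = 0 ⇒ P_{Hop} = 16.625 + 0.375P_{Go}.
At P_{Go} = 7: P_{Hop} = 16.625 + 0.375·7 = 19.25.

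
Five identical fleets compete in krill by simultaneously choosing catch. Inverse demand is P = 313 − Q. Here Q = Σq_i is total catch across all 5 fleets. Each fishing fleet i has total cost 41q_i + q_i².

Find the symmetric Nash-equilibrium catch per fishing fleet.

34

A representative fishing fleet's profit is π_i = q_i(313 − Q) − 41q_i − q_i², with Q = q_i + Σ_{j≠i} q_j.
First-order condition: 272 − 4q_i − Σ_{j≠i} q_j = 0.
In a symmetric equilibrium every fishing fleet chooses the same q, so Σ_{j≠i} q_j = 4q. The condition becomes 272 − 8q = 0, giving q = 272/8 = 34.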